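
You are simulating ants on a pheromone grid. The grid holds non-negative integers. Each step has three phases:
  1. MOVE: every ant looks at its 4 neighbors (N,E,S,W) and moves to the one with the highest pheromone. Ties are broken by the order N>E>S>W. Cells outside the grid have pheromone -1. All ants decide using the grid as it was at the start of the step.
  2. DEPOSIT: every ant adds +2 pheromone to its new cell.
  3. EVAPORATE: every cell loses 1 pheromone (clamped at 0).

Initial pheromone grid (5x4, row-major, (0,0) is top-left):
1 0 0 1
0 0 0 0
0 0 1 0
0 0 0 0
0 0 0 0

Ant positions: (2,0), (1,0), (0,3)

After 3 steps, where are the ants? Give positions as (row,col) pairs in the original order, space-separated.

Step 1: ant0:(2,0)->N->(1,0) | ant1:(1,0)->N->(0,0) | ant2:(0,3)->S->(1,3)
  grid max=2 at (0,0)
Step 2: ant0:(1,0)->N->(0,0) | ant1:(0,0)->S->(1,0) | ant2:(1,3)->N->(0,3)
  grid max=3 at (0,0)
Step 3: ant0:(0,0)->S->(1,0) | ant1:(1,0)->N->(0,0) | ant2:(0,3)->S->(1,3)
  grid max=4 at (0,0)

(1,0) (0,0) (1,3)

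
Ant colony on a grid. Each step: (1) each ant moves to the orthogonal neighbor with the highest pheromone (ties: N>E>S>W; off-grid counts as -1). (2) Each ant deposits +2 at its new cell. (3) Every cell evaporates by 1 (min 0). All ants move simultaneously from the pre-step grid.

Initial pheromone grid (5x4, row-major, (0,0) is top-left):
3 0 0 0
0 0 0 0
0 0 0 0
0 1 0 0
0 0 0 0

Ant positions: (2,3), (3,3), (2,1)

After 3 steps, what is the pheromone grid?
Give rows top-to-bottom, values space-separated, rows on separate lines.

After step 1: ants at (1,3),(2,3),(3,1)
  2 0 0 0
  0 0 0 1
  0 0 0 1
  0 2 0 0
  0 0 0 0
After step 2: ants at (2,3),(1,3),(2,1)
  1 0 0 0
  0 0 0 2
  0 1 0 2
  0 1 0 0
  0 0 0 0
After step 3: ants at (1,3),(2,3),(3,1)
  0 0 0 0
  0 0 0 3
  0 0 0 3
  0 2 0 0
  0 0 0 0

0 0 0 0
0 0 0 3
0 0 0 3
0 2 0 0
0 0 0 0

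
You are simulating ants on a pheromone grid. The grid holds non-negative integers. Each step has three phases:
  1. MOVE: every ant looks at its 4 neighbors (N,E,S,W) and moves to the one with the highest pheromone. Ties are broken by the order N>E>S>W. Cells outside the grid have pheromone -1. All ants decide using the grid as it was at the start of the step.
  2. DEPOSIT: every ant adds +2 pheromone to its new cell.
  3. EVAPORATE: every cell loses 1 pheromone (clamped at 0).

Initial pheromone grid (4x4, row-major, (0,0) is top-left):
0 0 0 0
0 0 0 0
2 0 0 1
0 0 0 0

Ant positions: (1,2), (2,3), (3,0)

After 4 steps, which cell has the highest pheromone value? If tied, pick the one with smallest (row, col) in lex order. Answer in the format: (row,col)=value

Answer: (0,3)=5

Derivation:
Step 1: ant0:(1,2)->N->(0,2) | ant1:(2,3)->N->(1,3) | ant2:(3,0)->N->(2,0)
  grid max=3 at (2,0)
Step 2: ant0:(0,2)->E->(0,3) | ant1:(1,3)->N->(0,3) | ant2:(2,0)->N->(1,0)
  grid max=3 at (0,3)
Step 3: ant0:(0,3)->S->(1,3) | ant1:(0,3)->S->(1,3) | ant2:(1,0)->S->(2,0)
  grid max=3 at (1,3)
Step 4: ant0:(1,3)->N->(0,3) | ant1:(1,3)->N->(0,3) | ant2:(2,0)->N->(1,0)
  grid max=5 at (0,3)
Final grid:
  0 0 0 5
  1 0 0 2
  2 0 0 0
  0 0 0 0
Max pheromone 5 at (0,3)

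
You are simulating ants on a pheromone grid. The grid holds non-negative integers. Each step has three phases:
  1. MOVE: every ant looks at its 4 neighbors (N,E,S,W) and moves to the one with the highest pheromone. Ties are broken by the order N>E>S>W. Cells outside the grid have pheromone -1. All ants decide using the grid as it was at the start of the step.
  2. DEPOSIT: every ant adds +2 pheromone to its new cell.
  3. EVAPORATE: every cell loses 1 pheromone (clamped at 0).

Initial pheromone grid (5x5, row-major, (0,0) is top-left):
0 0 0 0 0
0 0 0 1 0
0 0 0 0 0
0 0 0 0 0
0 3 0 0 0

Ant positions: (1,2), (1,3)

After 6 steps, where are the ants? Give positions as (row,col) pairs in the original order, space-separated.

Step 1: ant0:(1,2)->E->(1,3) | ant1:(1,3)->N->(0,3)
  grid max=2 at (1,3)
Step 2: ant0:(1,3)->N->(0,3) | ant1:(0,3)->S->(1,3)
  grid max=3 at (1,3)
Step 3: ant0:(0,3)->S->(1,3) | ant1:(1,3)->N->(0,3)
  grid max=4 at (1,3)
Step 4: ant0:(1,3)->N->(0,3) | ant1:(0,3)->S->(1,3)
  grid max=5 at (1,3)
Step 5: ant0:(0,3)->S->(1,3) | ant1:(1,3)->N->(0,3)
  grid max=6 at (1,3)
Step 6: ant0:(1,3)->N->(0,3) | ant1:(0,3)->S->(1,3)
  grid max=7 at (1,3)

(0,3) (1,3)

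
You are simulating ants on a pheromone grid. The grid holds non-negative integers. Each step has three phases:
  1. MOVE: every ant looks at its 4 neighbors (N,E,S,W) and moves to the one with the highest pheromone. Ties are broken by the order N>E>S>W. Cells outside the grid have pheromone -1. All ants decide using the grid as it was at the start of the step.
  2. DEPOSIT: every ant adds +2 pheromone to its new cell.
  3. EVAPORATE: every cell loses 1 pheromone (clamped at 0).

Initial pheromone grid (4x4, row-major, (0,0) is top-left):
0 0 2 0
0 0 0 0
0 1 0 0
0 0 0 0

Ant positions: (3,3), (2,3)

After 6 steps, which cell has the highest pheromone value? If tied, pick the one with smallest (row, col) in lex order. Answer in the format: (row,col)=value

Answer: (1,3)=6

Derivation:
Step 1: ant0:(3,3)->N->(2,3) | ant1:(2,3)->N->(1,3)
  grid max=1 at (0,2)
Step 2: ant0:(2,3)->N->(1,3) | ant1:(1,3)->S->(2,3)
  grid max=2 at (1,3)
Step 3: ant0:(1,3)->S->(2,3) | ant1:(2,3)->N->(1,3)
  grid max=3 at (1,3)
Step 4: ant0:(2,3)->N->(1,3) | ant1:(1,3)->S->(2,3)
  grid max=4 at (1,3)
Step 5: ant0:(1,3)->S->(2,3) | ant1:(2,3)->N->(1,3)
  grid max=5 at (1,3)
Step 6: ant0:(2,3)->N->(1,3) | ant1:(1,3)->S->(2,3)
  grid max=6 at (1,3)
Final grid:
  0 0 0 0
  0 0 0 6
  0 0 0 6
  0 0 0 0
Max pheromone 6 at (1,3)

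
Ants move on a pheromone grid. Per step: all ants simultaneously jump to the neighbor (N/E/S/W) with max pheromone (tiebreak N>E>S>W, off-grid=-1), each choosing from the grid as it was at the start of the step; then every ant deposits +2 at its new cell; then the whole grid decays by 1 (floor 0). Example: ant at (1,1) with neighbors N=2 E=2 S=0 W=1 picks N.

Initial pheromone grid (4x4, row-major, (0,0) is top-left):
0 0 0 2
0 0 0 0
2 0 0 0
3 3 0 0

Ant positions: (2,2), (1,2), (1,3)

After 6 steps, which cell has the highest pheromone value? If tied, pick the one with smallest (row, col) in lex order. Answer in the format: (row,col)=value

Answer: (0,2)=12

Derivation:
Step 1: ant0:(2,2)->N->(1,2) | ant1:(1,2)->N->(0,2) | ant2:(1,3)->N->(0,3)
  grid max=3 at (0,3)
Step 2: ant0:(1,2)->N->(0,2) | ant1:(0,2)->E->(0,3) | ant2:(0,3)->W->(0,2)
  grid max=4 at (0,2)
Step 3: ant0:(0,2)->E->(0,3) | ant1:(0,3)->W->(0,2) | ant2:(0,2)->E->(0,3)
  grid max=7 at (0,3)
Step 4: ant0:(0,3)->W->(0,2) | ant1:(0,2)->E->(0,3) | ant2:(0,3)->W->(0,2)
  grid max=8 at (0,2)
Step 5: ant0:(0,2)->E->(0,3) | ant1:(0,3)->W->(0,2) | ant2:(0,2)->E->(0,3)
  grid max=11 at (0,3)
Step 6: ant0:(0,3)->W->(0,2) | ant1:(0,2)->E->(0,3) | ant2:(0,3)->W->(0,2)
  grid max=12 at (0,2)
Final grid:
  0 0 12 12
  0 0 0 0
  0 0 0 0
  0 0 0 0
Max pheromone 12 at (0,2)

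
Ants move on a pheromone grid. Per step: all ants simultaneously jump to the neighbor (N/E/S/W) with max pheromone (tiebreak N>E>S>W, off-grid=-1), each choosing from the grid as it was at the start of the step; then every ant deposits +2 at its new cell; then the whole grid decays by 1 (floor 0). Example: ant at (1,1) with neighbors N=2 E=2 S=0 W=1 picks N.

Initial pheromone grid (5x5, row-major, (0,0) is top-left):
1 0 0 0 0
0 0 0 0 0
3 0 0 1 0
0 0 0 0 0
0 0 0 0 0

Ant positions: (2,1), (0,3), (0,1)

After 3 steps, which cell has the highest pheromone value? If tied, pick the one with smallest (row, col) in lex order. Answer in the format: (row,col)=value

Answer: (2,0)=4

Derivation:
Step 1: ant0:(2,1)->W->(2,0) | ant1:(0,3)->E->(0,4) | ant2:(0,1)->W->(0,0)
  grid max=4 at (2,0)
Step 2: ant0:(2,0)->N->(1,0) | ant1:(0,4)->S->(1,4) | ant2:(0,0)->E->(0,1)
  grid max=3 at (2,0)
Step 3: ant0:(1,0)->S->(2,0) | ant1:(1,4)->N->(0,4) | ant2:(0,1)->W->(0,0)
  grid max=4 at (2,0)
Final grid:
  2 0 0 0 1
  0 0 0 0 0
  4 0 0 0 0
  0 0 0 0 0
  0 0 0 0 0
Max pheromone 4 at (2,0)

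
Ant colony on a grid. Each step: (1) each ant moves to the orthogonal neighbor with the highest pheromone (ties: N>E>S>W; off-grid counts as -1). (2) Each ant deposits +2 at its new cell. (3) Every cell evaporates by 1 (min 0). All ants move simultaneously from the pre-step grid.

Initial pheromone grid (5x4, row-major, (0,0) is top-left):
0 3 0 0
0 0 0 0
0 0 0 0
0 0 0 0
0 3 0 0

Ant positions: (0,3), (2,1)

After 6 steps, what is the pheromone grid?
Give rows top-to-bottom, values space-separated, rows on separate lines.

After step 1: ants at (1,3),(1,1)
  0 2 0 0
  0 1 0 1
  0 0 0 0
  0 0 0 0
  0 2 0 0
After step 2: ants at (0,3),(0,1)
  0 3 0 1
  0 0 0 0
  0 0 0 0
  0 0 0 0
  0 1 0 0
After step 3: ants at (1,3),(0,2)
  0 2 1 0
  0 0 0 1
  0 0 0 0
  0 0 0 0
  0 0 0 0
After step 4: ants at (0,3),(0,1)
  0 3 0 1
  0 0 0 0
  0 0 0 0
  0 0 0 0
  0 0 0 0
After step 5: ants at (1,3),(0,2)
  0 2 1 0
  0 0 0 1
  0 0 0 0
  0 0 0 0
  0 0 0 0
After step 6: ants at (0,3),(0,1)
  0 3 0 1
  0 0 0 0
  0 0 0 0
  0 0 0 0
  0 0 0 0

0 3 0 1
0 0 0 0
0 0 0 0
0 0 0 0
0 0 0 0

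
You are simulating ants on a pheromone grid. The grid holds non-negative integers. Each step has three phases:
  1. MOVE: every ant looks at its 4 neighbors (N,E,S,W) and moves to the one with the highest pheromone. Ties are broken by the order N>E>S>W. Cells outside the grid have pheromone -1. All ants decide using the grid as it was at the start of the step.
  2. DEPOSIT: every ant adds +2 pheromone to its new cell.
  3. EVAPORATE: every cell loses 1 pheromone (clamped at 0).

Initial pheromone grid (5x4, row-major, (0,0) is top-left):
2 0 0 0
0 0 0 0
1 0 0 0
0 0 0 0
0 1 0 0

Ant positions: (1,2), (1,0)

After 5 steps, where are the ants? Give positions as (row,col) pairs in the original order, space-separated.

Step 1: ant0:(1,2)->N->(0,2) | ant1:(1,0)->N->(0,0)
  grid max=3 at (0,0)
Step 2: ant0:(0,2)->E->(0,3) | ant1:(0,0)->E->(0,1)
  grid max=2 at (0,0)
Step 3: ant0:(0,3)->S->(1,3) | ant1:(0,1)->W->(0,0)
  grid max=3 at (0,0)
Step 4: ant0:(1,3)->N->(0,3) | ant1:(0,0)->E->(0,1)
  grid max=2 at (0,0)
Step 5: ant0:(0,3)->S->(1,3) | ant1:(0,1)->W->(0,0)
  grid max=3 at (0,0)

(1,3) (0,0)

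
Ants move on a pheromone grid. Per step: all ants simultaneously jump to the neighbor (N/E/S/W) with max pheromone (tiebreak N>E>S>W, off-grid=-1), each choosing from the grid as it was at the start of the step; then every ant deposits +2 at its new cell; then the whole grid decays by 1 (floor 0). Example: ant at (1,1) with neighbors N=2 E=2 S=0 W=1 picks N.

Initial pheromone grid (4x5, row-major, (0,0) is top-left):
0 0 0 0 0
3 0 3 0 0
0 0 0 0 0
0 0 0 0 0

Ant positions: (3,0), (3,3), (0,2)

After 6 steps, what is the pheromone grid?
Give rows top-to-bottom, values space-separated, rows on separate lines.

After step 1: ants at (2,0),(2,3),(1,2)
  0 0 0 0 0
  2 0 4 0 0
  1 0 0 1 0
  0 0 0 0 0
After step 2: ants at (1,0),(1,3),(0,2)
  0 0 1 0 0
  3 0 3 1 0
  0 0 0 0 0
  0 0 0 0 0
After step 3: ants at (0,0),(1,2),(1,2)
  1 0 0 0 0
  2 0 6 0 0
  0 0 0 0 0
  0 0 0 0 0
After step 4: ants at (1,0),(0,2),(0,2)
  0 0 3 0 0
  3 0 5 0 0
  0 0 0 0 0
  0 0 0 0 0
After step 5: ants at (0,0),(1,2),(1,2)
  1 0 2 0 0
  2 0 8 0 0
  0 0 0 0 0
  0 0 0 0 0
After step 6: ants at (1,0),(0,2),(0,2)
  0 0 5 0 0
  3 0 7 0 0
  0 0 0 0 0
  0 0 0 0 0

0 0 5 0 0
3 0 7 0 0
0 0 0 0 0
0 0 0 0 0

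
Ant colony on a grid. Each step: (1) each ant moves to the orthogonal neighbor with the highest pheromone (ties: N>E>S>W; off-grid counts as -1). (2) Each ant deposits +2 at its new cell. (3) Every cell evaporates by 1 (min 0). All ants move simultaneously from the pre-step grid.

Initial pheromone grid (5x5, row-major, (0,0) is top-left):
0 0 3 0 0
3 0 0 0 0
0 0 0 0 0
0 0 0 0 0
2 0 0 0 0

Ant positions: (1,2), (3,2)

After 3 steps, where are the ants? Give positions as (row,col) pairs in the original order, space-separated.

Step 1: ant0:(1,2)->N->(0,2) | ant1:(3,2)->N->(2,2)
  grid max=4 at (0,2)
Step 2: ant0:(0,2)->E->(0,3) | ant1:(2,2)->N->(1,2)
  grid max=3 at (0,2)
Step 3: ant0:(0,3)->W->(0,2) | ant1:(1,2)->N->(0,2)
  grid max=6 at (0,2)

(0,2) (0,2)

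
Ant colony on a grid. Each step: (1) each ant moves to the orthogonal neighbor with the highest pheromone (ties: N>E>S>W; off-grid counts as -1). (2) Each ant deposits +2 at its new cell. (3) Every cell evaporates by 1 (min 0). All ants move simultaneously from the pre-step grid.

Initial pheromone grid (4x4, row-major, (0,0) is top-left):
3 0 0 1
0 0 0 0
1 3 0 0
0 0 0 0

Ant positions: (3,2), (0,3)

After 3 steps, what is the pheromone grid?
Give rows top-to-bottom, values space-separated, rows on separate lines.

After step 1: ants at (2,2),(1,3)
  2 0 0 0
  0 0 0 1
  0 2 1 0
  0 0 0 0
After step 2: ants at (2,1),(0,3)
  1 0 0 1
  0 0 0 0
  0 3 0 0
  0 0 0 0
After step 3: ants at (1,1),(1,3)
  0 0 0 0
  0 1 0 1
  0 2 0 0
  0 0 0 0

0 0 0 0
0 1 0 1
0 2 0 0
0 0 0 0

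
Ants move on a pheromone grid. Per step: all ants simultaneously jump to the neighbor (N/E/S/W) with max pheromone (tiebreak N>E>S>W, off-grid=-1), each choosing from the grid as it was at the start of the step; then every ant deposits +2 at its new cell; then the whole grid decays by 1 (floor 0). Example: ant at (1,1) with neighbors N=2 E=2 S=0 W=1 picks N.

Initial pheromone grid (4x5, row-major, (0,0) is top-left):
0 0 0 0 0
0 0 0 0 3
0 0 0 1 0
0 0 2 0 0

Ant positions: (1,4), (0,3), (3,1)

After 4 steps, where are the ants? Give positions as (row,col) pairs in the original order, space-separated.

Step 1: ant0:(1,4)->N->(0,4) | ant1:(0,3)->E->(0,4) | ant2:(3,1)->E->(3,2)
  grid max=3 at (0,4)
Step 2: ant0:(0,4)->S->(1,4) | ant1:(0,4)->S->(1,4) | ant2:(3,2)->N->(2,2)
  grid max=5 at (1,4)
Step 3: ant0:(1,4)->N->(0,4) | ant1:(1,4)->N->(0,4) | ant2:(2,2)->S->(3,2)
  grid max=5 at (0,4)
Step 4: ant0:(0,4)->S->(1,4) | ant1:(0,4)->S->(1,4) | ant2:(3,2)->N->(2,2)
  grid max=7 at (1,4)

(1,4) (1,4) (2,2)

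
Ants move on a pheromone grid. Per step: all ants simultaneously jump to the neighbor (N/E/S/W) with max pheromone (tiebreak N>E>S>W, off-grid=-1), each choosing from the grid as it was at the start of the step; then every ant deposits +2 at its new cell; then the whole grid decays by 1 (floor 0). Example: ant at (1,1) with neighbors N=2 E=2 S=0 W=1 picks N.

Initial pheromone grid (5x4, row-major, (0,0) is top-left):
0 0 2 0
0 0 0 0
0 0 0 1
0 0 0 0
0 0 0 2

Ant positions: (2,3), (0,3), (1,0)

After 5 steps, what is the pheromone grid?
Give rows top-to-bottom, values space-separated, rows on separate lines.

After step 1: ants at (1,3),(0,2),(0,0)
  1 0 3 0
  0 0 0 1
  0 0 0 0
  0 0 0 0
  0 0 0 1
After step 2: ants at (0,3),(0,3),(0,1)
  0 1 2 3
  0 0 0 0
  0 0 0 0
  0 0 0 0
  0 0 0 0
After step 3: ants at (0,2),(0,2),(0,2)
  0 0 7 2
  0 0 0 0
  0 0 0 0
  0 0 0 0
  0 0 0 0
After step 4: ants at (0,3),(0,3),(0,3)
  0 0 6 7
  0 0 0 0
  0 0 0 0
  0 0 0 0
  0 0 0 0
After step 5: ants at (0,2),(0,2),(0,2)
  0 0 11 6
  0 0 0 0
  0 0 0 0
  0 0 0 0
  0 0 0 0

0 0 11 6
0 0 0 0
0 0 0 0
0 0 0 0
0 0 0 0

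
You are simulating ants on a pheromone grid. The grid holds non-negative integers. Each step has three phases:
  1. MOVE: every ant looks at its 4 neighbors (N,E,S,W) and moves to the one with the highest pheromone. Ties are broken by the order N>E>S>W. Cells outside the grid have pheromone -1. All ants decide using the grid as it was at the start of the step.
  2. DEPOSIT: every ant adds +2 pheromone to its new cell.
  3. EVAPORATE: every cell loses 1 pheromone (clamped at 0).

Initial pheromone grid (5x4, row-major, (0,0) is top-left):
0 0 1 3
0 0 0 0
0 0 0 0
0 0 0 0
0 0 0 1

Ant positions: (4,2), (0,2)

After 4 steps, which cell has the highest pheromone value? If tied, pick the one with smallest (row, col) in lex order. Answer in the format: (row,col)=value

Answer: (0,3)=3

Derivation:
Step 1: ant0:(4,2)->E->(4,3) | ant1:(0,2)->E->(0,3)
  grid max=4 at (0,3)
Step 2: ant0:(4,3)->N->(3,3) | ant1:(0,3)->S->(1,3)
  grid max=3 at (0,3)
Step 3: ant0:(3,3)->S->(4,3) | ant1:(1,3)->N->(0,3)
  grid max=4 at (0,3)
Step 4: ant0:(4,3)->N->(3,3) | ant1:(0,3)->S->(1,3)
  grid max=3 at (0,3)
Final grid:
  0 0 0 3
  0 0 0 1
  0 0 0 0
  0 0 0 1
  0 0 0 1
Max pheromone 3 at (0,3)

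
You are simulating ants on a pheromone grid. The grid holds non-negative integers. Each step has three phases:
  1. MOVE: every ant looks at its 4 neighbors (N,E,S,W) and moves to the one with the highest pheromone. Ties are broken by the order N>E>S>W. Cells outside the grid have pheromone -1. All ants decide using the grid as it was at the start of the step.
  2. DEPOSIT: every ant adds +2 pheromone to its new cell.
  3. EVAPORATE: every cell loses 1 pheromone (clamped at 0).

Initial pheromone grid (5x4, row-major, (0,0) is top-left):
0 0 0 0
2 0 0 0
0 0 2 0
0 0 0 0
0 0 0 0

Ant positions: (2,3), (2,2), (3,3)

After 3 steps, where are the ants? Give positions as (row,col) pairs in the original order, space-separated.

Step 1: ant0:(2,3)->W->(2,2) | ant1:(2,2)->N->(1,2) | ant2:(3,3)->N->(2,3)
  grid max=3 at (2,2)
Step 2: ant0:(2,2)->N->(1,2) | ant1:(1,2)->S->(2,2) | ant2:(2,3)->W->(2,2)
  grid max=6 at (2,2)
Step 3: ant0:(1,2)->S->(2,2) | ant1:(2,2)->N->(1,2) | ant2:(2,2)->N->(1,2)
  grid max=7 at (2,2)

(2,2) (1,2) (1,2)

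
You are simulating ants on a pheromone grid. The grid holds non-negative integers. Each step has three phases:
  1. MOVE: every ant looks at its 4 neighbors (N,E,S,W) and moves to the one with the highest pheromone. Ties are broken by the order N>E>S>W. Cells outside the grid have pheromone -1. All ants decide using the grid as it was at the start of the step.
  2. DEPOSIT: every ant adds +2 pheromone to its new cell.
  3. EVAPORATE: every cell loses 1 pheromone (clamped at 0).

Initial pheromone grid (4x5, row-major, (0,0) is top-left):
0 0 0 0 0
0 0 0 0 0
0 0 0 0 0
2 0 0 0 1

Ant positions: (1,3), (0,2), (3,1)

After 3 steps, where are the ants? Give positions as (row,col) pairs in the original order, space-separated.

Step 1: ant0:(1,3)->N->(0,3) | ant1:(0,2)->E->(0,3) | ant2:(3,1)->W->(3,0)
  grid max=3 at (0,3)
Step 2: ant0:(0,3)->E->(0,4) | ant1:(0,3)->E->(0,4) | ant2:(3,0)->N->(2,0)
  grid max=3 at (0,4)
Step 3: ant0:(0,4)->W->(0,3) | ant1:(0,4)->W->(0,3) | ant2:(2,0)->S->(3,0)
  grid max=5 at (0,3)

(0,3) (0,3) (3,0)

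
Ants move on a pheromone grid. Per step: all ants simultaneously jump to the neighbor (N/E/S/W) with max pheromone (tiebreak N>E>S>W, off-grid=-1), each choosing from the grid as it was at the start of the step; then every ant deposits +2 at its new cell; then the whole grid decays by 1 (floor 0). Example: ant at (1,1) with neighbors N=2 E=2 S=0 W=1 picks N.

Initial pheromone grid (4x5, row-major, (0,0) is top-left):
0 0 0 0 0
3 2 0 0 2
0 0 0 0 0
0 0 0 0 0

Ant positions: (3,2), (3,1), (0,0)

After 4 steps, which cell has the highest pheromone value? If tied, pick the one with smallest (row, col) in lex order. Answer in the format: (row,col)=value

Step 1: ant0:(3,2)->N->(2,2) | ant1:(3,1)->N->(2,1) | ant2:(0,0)->S->(1,0)
  grid max=4 at (1,0)
Step 2: ant0:(2,2)->W->(2,1) | ant1:(2,1)->N->(1,1) | ant2:(1,0)->E->(1,1)
  grid max=4 at (1,1)
Step 3: ant0:(2,1)->N->(1,1) | ant1:(1,1)->W->(1,0) | ant2:(1,1)->W->(1,0)
  grid max=6 at (1,0)
Step 4: ant0:(1,1)->W->(1,0) | ant1:(1,0)->E->(1,1) | ant2:(1,0)->E->(1,1)
  grid max=8 at (1,1)
Final grid:
  0 0 0 0 0
  7 8 0 0 0
  0 0 0 0 0
  0 0 0 0 0
Max pheromone 8 at (1,1)

Answer: (1,1)=8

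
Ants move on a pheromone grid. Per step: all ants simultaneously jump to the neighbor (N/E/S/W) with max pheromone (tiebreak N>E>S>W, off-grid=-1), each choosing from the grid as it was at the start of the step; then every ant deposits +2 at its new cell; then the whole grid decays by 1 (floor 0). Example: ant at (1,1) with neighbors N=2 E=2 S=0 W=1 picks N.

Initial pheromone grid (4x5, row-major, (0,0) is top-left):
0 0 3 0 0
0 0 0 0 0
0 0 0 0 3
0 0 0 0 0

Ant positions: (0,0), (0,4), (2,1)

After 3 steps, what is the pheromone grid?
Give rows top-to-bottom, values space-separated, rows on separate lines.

After step 1: ants at (0,1),(1,4),(1,1)
  0 1 2 0 0
  0 1 0 0 1
  0 0 0 0 2
  0 0 0 0 0
After step 2: ants at (0,2),(2,4),(0,1)
  0 2 3 0 0
  0 0 0 0 0
  0 0 0 0 3
  0 0 0 0 0
After step 3: ants at (0,1),(1,4),(0,2)
  0 3 4 0 0
  0 0 0 0 1
  0 0 0 0 2
  0 0 0 0 0

0 3 4 0 0
0 0 0 0 1
0 0 0 0 2
0 0 0 0 0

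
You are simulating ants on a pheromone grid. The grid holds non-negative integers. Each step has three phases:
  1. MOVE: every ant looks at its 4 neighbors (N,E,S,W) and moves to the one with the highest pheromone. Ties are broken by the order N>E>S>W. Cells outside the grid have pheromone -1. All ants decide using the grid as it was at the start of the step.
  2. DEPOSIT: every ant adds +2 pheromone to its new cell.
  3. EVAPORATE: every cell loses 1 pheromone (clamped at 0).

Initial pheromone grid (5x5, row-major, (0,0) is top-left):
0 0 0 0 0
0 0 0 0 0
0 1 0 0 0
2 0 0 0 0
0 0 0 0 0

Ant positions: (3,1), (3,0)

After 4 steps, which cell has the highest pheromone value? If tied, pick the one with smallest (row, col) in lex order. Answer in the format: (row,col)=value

Answer: (3,0)=6

Derivation:
Step 1: ant0:(3,1)->W->(3,0) | ant1:(3,0)->N->(2,0)
  grid max=3 at (3,0)
Step 2: ant0:(3,0)->N->(2,0) | ant1:(2,0)->S->(3,0)
  grid max=4 at (3,0)
Step 3: ant0:(2,0)->S->(3,0) | ant1:(3,0)->N->(2,0)
  grid max=5 at (3,0)
Step 4: ant0:(3,0)->N->(2,0) | ant1:(2,0)->S->(3,0)
  grid max=6 at (3,0)
Final grid:
  0 0 0 0 0
  0 0 0 0 0
  4 0 0 0 0
  6 0 0 0 0
  0 0 0 0 0
Max pheromone 6 at (3,0)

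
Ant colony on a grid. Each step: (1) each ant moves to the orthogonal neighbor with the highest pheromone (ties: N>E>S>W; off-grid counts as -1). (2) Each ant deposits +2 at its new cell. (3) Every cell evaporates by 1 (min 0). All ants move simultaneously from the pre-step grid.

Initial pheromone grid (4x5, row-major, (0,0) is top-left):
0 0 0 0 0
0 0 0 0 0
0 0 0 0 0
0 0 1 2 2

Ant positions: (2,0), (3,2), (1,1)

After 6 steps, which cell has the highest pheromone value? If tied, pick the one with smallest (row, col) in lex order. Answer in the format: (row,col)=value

Step 1: ant0:(2,0)->N->(1,0) | ant1:(3,2)->E->(3,3) | ant2:(1,1)->N->(0,1)
  grid max=3 at (3,3)
Step 2: ant0:(1,0)->N->(0,0) | ant1:(3,3)->E->(3,4) | ant2:(0,1)->E->(0,2)
  grid max=2 at (3,3)
Step 3: ant0:(0,0)->E->(0,1) | ant1:(3,4)->W->(3,3) | ant2:(0,2)->E->(0,3)
  grid max=3 at (3,3)
Step 4: ant0:(0,1)->E->(0,2) | ant1:(3,3)->E->(3,4) | ant2:(0,3)->E->(0,4)
  grid max=2 at (3,3)
Step 5: ant0:(0,2)->E->(0,3) | ant1:(3,4)->W->(3,3) | ant2:(0,4)->S->(1,4)
  grid max=3 at (3,3)
Step 6: ant0:(0,3)->E->(0,4) | ant1:(3,3)->E->(3,4) | ant2:(1,4)->N->(0,4)
  grid max=3 at (0,4)
Final grid:
  0 0 0 0 3
  0 0 0 0 0
  0 0 0 0 0
  0 0 0 2 2
Max pheromone 3 at (0,4)

Answer: (0,4)=3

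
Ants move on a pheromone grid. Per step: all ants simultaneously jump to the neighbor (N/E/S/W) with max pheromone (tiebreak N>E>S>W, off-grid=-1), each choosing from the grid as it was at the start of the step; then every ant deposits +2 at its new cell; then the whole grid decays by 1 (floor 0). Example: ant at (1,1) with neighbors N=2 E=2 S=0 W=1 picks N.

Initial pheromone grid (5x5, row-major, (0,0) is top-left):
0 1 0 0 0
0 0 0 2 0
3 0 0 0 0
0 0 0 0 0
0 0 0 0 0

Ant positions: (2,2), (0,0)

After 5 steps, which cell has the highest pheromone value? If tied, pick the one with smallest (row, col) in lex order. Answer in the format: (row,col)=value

Answer: (0,1)=2

Derivation:
Step 1: ant0:(2,2)->N->(1,2) | ant1:(0,0)->E->(0,1)
  grid max=2 at (0,1)
Step 2: ant0:(1,2)->E->(1,3) | ant1:(0,1)->E->(0,2)
  grid max=2 at (1,3)
Step 3: ant0:(1,3)->N->(0,3) | ant1:(0,2)->W->(0,1)
  grid max=2 at (0,1)
Step 4: ant0:(0,3)->S->(1,3) | ant1:(0,1)->E->(0,2)
  grid max=2 at (1,3)
Step 5: ant0:(1,3)->N->(0,3) | ant1:(0,2)->W->(0,1)
  grid max=2 at (0,1)
Final grid:
  0 2 0 1 0
  0 0 0 1 0
  0 0 0 0 0
  0 0 0 0 0
  0 0 0 0 0
Max pheromone 2 at (0,1)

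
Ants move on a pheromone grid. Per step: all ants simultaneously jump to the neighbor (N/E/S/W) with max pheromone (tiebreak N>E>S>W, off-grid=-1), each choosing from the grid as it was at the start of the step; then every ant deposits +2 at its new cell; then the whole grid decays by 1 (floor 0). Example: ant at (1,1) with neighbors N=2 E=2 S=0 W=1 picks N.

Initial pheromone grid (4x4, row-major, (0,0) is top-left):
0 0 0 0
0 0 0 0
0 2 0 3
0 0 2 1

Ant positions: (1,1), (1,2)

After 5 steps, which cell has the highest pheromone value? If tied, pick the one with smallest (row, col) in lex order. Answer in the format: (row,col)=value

Answer: (2,1)=3

Derivation:
Step 1: ant0:(1,1)->S->(2,1) | ant1:(1,2)->N->(0,2)
  grid max=3 at (2,1)
Step 2: ant0:(2,1)->N->(1,1) | ant1:(0,2)->E->(0,3)
  grid max=2 at (2,1)
Step 3: ant0:(1,1)->S->(2,1) | ant1:(0,3)->S->(1,3)
  grid max=3 at (2,1)
Step 4: ant0:(2,1)->N->(1,1) | ant1:(1,3)->N->(0,3)
  grid max=2 at (2,1)
Step 5: ant0:(1,1)->S->(2,1) | ant1:(0,3)->S->(1,3)
  grid max=3 at (2,1)
Final grid:
  0 0 0 0
  0 0 0 1
  0 3 0 0
  0 0 0 0
Max pheromone 3 at (2,1)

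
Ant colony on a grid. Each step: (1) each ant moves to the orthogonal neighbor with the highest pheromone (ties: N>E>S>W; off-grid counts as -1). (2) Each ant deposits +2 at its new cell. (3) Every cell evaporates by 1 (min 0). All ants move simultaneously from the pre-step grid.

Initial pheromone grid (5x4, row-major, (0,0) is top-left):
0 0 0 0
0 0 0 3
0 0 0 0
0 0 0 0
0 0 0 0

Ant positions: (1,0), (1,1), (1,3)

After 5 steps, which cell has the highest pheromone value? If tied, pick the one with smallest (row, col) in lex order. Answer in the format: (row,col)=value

Step 1: ant0:(1,0)->N->(0,0) | ant1:(1,1)->N->(0,1) | ant2:(1,3)->N->(0,3)
  grid max=2 at (1,3)
Step 2: ant0:(0,0)->E->(0,1) | ant1:(0,1)->W->(0,0) | ant2:(0,3)->S->(1,3)
  grid max=3 at (1,3)
Step 3: ant0:(0,1)->W->(0,0) | ant1:(0,0)->E->(0,1) | ant2:(1,3)->N->(0,3)
  grid max=3 at (0,0)
Step 4: ant0:(0,0)->E->(0,1) | ant1:(0,1)->W->(0,0) | ant2:(0,3)->S->(1,3)
  grid max=4 at (0,0)
Step 5: ant0:(0,1)->W->(0,0) | ant1:(0,0)->E->(0,1) | ant2:(1,3)->N->(0,3)
  grid max=5 at (0,0)
Final grid:
  5 5 0 1
  0 0 0 2
  0 0 0 0
  0 0 0 0
  0 0 0 0
Max pheromone 5 at (0,0)

Answer: (0,0)=5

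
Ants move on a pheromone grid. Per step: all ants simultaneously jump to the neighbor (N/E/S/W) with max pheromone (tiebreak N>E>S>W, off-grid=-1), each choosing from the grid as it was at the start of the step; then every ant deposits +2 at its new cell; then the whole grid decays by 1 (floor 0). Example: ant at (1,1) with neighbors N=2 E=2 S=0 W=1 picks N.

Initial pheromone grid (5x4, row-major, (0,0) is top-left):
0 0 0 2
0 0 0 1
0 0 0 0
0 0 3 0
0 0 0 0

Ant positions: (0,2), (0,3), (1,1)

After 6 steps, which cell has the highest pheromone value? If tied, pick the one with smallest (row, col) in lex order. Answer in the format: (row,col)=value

Answer: (0,3)=12

Derivation:
Step 1: ant0:(0,2)->E->(0,3) | ant1:(0,3)->S->(1,3) | ant2:(1,1)->N->(0,1)
  grid max=3 at (0,3)
Step 2: ant0:(0,3)->S->(1,3) | ant1:(1,3)->N->(0,3) | ant2:(0,1)->E->(0,2)
  grid max=4 at (0,3)
Step 3: ant0:(1,3)->N->(0,3) | ant1:(0,3)->S->(1,3) | ant2:(0,2)->E->(0,3)
  grid max=7 at (0,3)
Step 4: ant0:(0,3)->S->(1,3) | ant1:(1,3)->N->(0,3) | ant2:(0,3)->S->(1,3)
  grid max=8 at (0,3)
Step 5: ant0:(1,3)->N->(0,3) | ant1:(0,3)->S->(1,3) | ant2:(1,3)->N->(0,3)
  grid max=11 at (0,3)
Step 6: ant0:(0,3)->S->(1,3) | ant1:(1,3)->N->(0,3) | ant2:(0,3)->S->(1,3)
  grid max=12 at (0,3)
Final grid:
  0 0 0 12
  0 0 0 11
  0 0 0 0
  0 0 0 0
  0 0 0 0
Max pheromone 12 at (0,3)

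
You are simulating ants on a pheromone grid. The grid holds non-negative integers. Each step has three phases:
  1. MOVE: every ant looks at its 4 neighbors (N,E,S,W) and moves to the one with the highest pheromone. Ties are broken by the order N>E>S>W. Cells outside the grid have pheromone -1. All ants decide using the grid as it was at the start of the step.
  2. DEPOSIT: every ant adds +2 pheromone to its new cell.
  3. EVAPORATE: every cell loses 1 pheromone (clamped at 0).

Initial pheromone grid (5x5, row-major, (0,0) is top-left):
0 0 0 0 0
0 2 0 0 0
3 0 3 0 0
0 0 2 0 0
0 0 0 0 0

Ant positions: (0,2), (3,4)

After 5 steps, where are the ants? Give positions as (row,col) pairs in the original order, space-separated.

Step 1: ant0:(0,2)->E->(0,3) | ant1:(3,4)->N->(2,4)
  grid max=2 at (2,0)
Step 2: ant0:(0,3)->E->(0,4) | ant1:(2,4)->N->(1,4)
  grid max=1 at (0,4)
Step 3: ant0:(0,4)->S->(1,4) | ant1:(1,4)->N->(0,4)
  grid max=2 at (0,4)
Step 4: ant0:(1,4)->N->(0,4) | ant1:(0,4)->S->(1,4)
  grid max=3 at (0,4)
Step 5: ant0:(0,4)->S->(1,4) | ant1:(1,4)->N->(0,4)
  grid max=4 at (0,4)

(1,4) (0,4)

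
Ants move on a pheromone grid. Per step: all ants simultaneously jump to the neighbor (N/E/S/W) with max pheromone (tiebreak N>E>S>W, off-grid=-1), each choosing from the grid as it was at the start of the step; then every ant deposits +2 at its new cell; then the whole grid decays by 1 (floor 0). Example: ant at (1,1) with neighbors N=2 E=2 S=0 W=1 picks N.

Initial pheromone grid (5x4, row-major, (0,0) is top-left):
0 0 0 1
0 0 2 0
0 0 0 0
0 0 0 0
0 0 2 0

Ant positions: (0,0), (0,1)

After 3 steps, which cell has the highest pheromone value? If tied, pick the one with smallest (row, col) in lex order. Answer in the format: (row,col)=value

Answer: (0,2)=3

Derivation:
Step 1: ant0:(0,0)->E->(0,1) | ant1:(0,1)->E->(0,2)
  grid max=1 at (0,1)
Step 2: ant0:(0,1)->E->(0,2) | ant1:(0,2)->S->(1,2)
  grid max=2 at (0,2)
Step 3: ant0:(0,2)->S->(1,2) | ant1:(1,2)->N->(0,2)
  grid max=3 at (0,2)
Final grid:
  0 0 3 0
  0 0 3 0
  0 0 0 0
  0 0 0 0
  0 0 0 0
Max pheromone 3 at (0,2)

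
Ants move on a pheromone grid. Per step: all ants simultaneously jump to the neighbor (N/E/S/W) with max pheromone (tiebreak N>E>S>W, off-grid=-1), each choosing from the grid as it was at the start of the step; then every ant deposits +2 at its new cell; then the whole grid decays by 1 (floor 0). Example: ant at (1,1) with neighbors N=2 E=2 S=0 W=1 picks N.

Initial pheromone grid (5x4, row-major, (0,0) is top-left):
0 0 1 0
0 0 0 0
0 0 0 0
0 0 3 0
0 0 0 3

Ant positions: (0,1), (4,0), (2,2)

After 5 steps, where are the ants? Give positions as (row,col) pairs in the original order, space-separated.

Step 1: ant0:(0,1)->E->(0,2) | ant1:(4,0)->N->(3,0) | ant2:(2,2)->S->(3,2)
  grid max=4 at (3,2)
Step 2: ant0:(0,2)->E->(0,3) | ant1:(3,0)->N->(2,0) | ant2:(3,2)->N->(2,2)
  grid max=3 at (3,2)
Step 3: ant0:(0,3)->W->(0,2) | ant1:(2,0)->N->(1,0) | ant2:(2,2)->S->(3,2)
  grid max=4 at (3,2)
Step 4: ant0:(0,2)->E->(0,3) | ant1:(1,0)->N->(0,0) | ant2:(3,2)->N->(2,2)
  grid max=3 at (3,2)
Step 5: ant0:(0,3)->W->(0,2) | ant1:(0,0)->E->(0,1) | ant2:(2,2)->S->(3,2)
  grid max=4 at (3,2)

(0,2) (0,1) (3,2)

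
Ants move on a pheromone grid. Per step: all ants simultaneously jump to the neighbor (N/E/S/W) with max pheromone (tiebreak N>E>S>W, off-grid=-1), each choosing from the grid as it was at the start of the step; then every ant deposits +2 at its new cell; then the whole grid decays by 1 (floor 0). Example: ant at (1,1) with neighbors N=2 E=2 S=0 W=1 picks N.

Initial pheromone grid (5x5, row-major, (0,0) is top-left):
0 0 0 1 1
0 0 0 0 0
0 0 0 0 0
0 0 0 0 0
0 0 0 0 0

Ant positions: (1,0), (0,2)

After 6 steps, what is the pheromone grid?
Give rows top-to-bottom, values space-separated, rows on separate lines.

After step 1: ants at (0,0),(0,3)
  1 0 0 2 0
  0 0 0 0 0
  0 0 0 0 0
  0 0 0 0 0
  0 0 0 0 0
After step 2: ants at (0,1),(0,4)
  0 1 0 1 1
  0 0 0 0 0
  0 0 0 0 0
  0 0 0 0 0
  0 0 0 0 0
After step 3: ants at (0,2),(0,3)
  0 0 1 2 0
  0 0 0 0 0
  0 0 0 0 0
  0 0 0 0 0
  0 0 0 0 0
After step 4: ants at (0,3),(0,2)
  0 0 2 3 0
  0 0 0 0 0
  0 0 0 0 0
  0 0 0 0 0
  0 0 0 0 0
After step 5: ants at (0,2),(0,3)
  0 0 3 4 0
  0 0 0 0 0
  0 0 0 0 0
  0 0 0 0 0
  0 0 0 0 0
After step 6: ants at (0,3),(0,2)
  0 0 4 5 0
  0 0 0 0 0
  0 0 0 0 0
  0 0 0 0 0
  0 0 0 0 0

0 0 4 5 0
0 0 0 0 0
0 0 0 0 0
0 0 0 0 0
0 0 0 0 0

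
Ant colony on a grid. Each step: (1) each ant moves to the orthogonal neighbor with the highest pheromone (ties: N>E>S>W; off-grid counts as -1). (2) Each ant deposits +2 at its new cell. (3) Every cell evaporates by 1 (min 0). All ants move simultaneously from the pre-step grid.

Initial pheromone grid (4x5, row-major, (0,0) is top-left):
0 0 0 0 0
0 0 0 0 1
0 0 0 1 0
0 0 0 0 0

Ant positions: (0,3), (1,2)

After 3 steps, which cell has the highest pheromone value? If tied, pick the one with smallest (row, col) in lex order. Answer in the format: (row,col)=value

Answer: (0,4)=3

Derivation:
Step 1: ant0:(0,3)->E->(0,4) | ant1:(1,2)->N->(0,2)
  grid max=1 at (0,2)
Step 2: ant0:(0,4)->S->(1,4) | ant1:(0,2)->E->(0,3)
  grid max=1 at (0,3)
Step 3: ant0:(1,4)->N->(0,4) | ant1:(0,3)->E->(0,4)
  grid max=3 at (0,4)
Final grid:
  0 0 0 0 3
  0 0 0 0 0
  0 0 0 0 0
  0 0 0 0 0
Max pheromone 3 at (0,4)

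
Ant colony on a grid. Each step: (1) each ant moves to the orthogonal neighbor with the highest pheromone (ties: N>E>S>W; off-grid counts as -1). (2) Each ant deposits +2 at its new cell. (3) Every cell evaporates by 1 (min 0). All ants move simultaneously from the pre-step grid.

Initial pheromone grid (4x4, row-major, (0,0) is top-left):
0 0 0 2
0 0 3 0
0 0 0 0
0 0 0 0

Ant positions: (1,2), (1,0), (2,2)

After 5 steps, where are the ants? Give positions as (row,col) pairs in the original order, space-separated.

Step 1: ant0:(1,2)->N->(0,2) | ant1:(1,0)->N->(0,0) | ant2:(2,2)->N->(1,2)
  grid max=4 at (1,2)
Step 2: ant0:(0,2)->S->(1,2) | ant1:(0,0)->E->(0,1) | ant2:(1,2)->N->(0,2)
  grid max=5 at (1,2)
Step 3: ant0:(1,2)->N->(0,2) | ant1:(0,1)->E->(0,2) | ant2:(0,2)->S->(1,2)
  grid max=6 at (1,2)
Step 4: ant0:(0,2)->S->(1,2) | ant1:(0,2)->S->(1,2) | ant2:(1,2)->N->(0,2)
  grid max=9 at (1,2)
Step 5: ant0:(1,2)->N->(0,2) | ant1:(1,2)->N->(0,2) | ant2:(0,2)->S->(1,2)
  grid max=10 at (1,2)

(0,2) (0,2) (1,2)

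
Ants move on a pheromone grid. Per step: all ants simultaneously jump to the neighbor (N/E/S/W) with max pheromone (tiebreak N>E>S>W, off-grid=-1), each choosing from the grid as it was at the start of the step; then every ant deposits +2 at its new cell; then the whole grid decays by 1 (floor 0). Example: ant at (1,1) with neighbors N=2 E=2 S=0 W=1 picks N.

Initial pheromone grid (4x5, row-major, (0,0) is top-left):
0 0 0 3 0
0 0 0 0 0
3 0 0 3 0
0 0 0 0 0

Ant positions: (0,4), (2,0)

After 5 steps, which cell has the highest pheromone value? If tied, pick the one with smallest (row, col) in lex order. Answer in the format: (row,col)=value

Step 1: ant0:(0,4)->W->(0,3) | ant1:(2,0)->N->(1,0)
  grid max=4 at (0,3)
Step 2: ant0:(0,3)->E->(0,4) | ant1:(1,0)->S->(2,0)
  grid max=3 at (0,3)
Step 3: ant0:(0,4)->W->(0,3) | ant1:(2,0)->N->(1,0)
  grid max=4 at (0,3)
Step 4: ant0:(0,3)->E->(0,4) | ant1:(1,0)->S->(2,0)
  grid max=3 at (0,3)
Step 5: ant0:(0,4)->W->(0,3) | ant1:(2,0)->N->(1,0)
  grid max=4 at (0,3)
Final grid:
  0 0 0 4 0
  1 0 0 0 0
  2 0 0 0 0
  0 0 0 0 0
Max pheromone 4 at (0,3)

Answer: (0,3)=4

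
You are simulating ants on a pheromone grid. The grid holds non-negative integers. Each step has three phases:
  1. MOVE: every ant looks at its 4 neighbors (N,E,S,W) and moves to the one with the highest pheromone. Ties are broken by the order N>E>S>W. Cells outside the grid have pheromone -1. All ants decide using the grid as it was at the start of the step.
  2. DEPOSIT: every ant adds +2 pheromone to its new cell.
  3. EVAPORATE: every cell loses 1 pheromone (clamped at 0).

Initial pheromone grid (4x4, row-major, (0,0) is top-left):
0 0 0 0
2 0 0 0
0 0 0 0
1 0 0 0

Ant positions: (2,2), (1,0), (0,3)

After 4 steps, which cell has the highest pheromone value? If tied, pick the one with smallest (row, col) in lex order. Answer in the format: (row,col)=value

Answer: (1,2)=4

Derivation:
Step 1: ant0:(2,2)->N->(1,2) | ant1:(1,0)->N->(0,0) | ant2:(0,3)->S->(1,3)
  grid max=1 at (0,0)
Step 2: ant0:(1,2)->E->(1,3) | ant1:(0,0)->S->(1,0) | ant2:(1,3)->W->(1,2)
  grid max=2 at (1,0)
Step 3: ant0:(1,3)->W->(1,2) | ant1:(1,0)->N->(0,0) | ant2:(1,2)->E->(1,3)
  grid max=3 at (1,2)
Step 4: ant0:(1,2)->E->(1,3) | ant1:(0,0)->S->(1,0) | ant2:(1,3)->W->(1,2)
  grid max=4 at (1,2)
Final grid:
  0 0 0 0
  2 0 4 4
  0 0 0 0
  0 0 0 0
Max pheromone 4 at (1,2)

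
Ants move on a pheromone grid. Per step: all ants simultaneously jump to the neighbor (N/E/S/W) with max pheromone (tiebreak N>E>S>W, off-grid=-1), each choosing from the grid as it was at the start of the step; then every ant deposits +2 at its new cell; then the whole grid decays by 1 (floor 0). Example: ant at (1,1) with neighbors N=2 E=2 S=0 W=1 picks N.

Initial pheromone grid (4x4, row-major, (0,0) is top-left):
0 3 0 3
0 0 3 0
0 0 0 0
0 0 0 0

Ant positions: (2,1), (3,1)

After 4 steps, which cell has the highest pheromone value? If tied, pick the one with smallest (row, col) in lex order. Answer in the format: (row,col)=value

Answer: (0,1)=5

Derivation:
Step 1: ant0:(2,1)->N->(1,1) | ant1:(3,1)->N->(2,1)
  grid max=2 at (0,1)
Step 2: ant0:(1,1)->N->(0,1) | ant1:(2,1)->N->(1,1)
  grid max=3 at (0,1)
Step 3: ant0:(0,1)->S->(1,1) | ant1:(1,1)->N->(0,1)
  grid max=4 at (0,1)
Step 4: ant0:(1,1)->N->(0,1) | ant1:(0,1)->S->(1,1)
  grid max=5 at (0,1)
Final grid:
  0 5 0 0
  0 4 0 0
  0 0 0 0
  0 0 0 0
Max pheromone 5 at (0,1)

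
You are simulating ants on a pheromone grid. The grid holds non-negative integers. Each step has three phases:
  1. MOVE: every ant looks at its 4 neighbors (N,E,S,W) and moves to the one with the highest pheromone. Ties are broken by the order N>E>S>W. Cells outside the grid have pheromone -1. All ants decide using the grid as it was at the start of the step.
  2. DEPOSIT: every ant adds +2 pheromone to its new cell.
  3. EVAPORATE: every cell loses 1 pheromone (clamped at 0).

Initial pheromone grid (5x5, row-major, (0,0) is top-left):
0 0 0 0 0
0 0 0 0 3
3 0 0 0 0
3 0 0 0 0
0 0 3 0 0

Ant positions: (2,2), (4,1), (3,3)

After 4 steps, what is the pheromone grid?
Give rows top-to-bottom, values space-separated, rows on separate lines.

After step 1: ants at (1,2),(4,2),(2,3)
  0 0 0 0 0
  0 0 1 0 2
  2 0 0 1 0
  2 0 0 0 0
  0 0 4 0 0
After step 2: ants at (0,2),(3,2),(1,3)
  0 0 1 0 0
  0 0 0 1 1
  1 0 0 0 0
  1 0 1 0 0
  0 0 3 0 0
After step 3: ants at (0,3),(4,2),(1,4)
  0 0 0 1 0
  0 0 0 0 2
  0 0 0 0 0
  0 0 0 0 0
  0 0 4 0 0
After step 4: ants at (0,4),(3,2),(0,4)
  0 0 0 0 3
  0 0 0 0 1
  0 0 0 0 0
  0 0 1 0 0
  0 0 3 0 0

0 0 0 0 3
0 0 0 0 1
0 0 0 0 0
0 0 1 0 0
0 0 3 0 0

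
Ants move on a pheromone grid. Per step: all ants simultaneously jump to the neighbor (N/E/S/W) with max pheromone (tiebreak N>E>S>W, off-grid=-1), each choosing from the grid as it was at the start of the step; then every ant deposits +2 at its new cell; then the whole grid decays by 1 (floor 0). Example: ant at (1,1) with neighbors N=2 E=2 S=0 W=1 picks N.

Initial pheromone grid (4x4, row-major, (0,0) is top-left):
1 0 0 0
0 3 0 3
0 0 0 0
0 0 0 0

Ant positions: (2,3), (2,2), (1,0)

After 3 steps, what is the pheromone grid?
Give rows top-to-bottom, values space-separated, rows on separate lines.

After step 1: ants at (1,3),(1,2),(1,1)
  0 0 0 0
  0 4 1 4
  0 0 0 0
  0 0 0 0
After step 2: ants at (1,2),(1,3),(1,2)
  0 0 0 0
  0 3 4 5
  0 0 0 0
  0 0 0 0
After step 3: ants at (1,3),(1,2),(1,3)
  0 0 0 0
  0 2 5 8
  0 0 0 0
  0 0 0 0

0 0 0 0
0 2 5 8
0 0 0 0
0 0 0 0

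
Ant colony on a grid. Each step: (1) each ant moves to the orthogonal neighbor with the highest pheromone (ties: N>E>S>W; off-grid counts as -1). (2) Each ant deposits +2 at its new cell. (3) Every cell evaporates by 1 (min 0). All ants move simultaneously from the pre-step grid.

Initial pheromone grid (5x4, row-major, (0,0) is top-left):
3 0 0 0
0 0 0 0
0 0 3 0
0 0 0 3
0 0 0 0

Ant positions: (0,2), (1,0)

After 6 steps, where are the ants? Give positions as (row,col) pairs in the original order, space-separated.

Step 1: ant0:(0,2)->E->(0,3) | ant1:(1,0)->N->(0,0)
  grid max=4 at (0,0)
Step 2: ant0:(0,3)->S->(1,3) | ant1:(0,0)->E->(0,1)
  grid max=3 at (0,0)
Step 3: ant0:(1,3)->N->(0,3) | ant1:(0,1)->W->(0,0)
  grid max=4 at (0,0)
Step 4: ant0:(0,3)->S->(1,3) | ant1:(0,0)->E->(0,1)
  grid max=3 at (0,0)
Step 5: ant0:(1,3)->N->(0,3) | ant1:(0,1)->W->(0,0)
  grid max=4 at (0,0)
Step 6: ant0:(0,3)->S->(1,3) | ant1:(0,0)->E->(0,1)
  grid max=3 at (0,0)

(1,3) (0,1)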